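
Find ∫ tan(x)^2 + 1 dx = tan(x) + C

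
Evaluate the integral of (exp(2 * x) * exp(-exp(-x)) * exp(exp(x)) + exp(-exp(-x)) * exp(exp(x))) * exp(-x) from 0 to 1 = -1 + exp(E - exp(-1))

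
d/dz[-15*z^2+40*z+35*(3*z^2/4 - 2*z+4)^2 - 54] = 315*z^3/4 - 315*z^2 + 670*z - 520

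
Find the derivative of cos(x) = -sin(x)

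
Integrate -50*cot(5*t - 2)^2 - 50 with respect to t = 10*cot(5*t - 2) + C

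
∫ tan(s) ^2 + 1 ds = tan(s) + C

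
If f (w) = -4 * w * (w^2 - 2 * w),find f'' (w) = 16 - 24*w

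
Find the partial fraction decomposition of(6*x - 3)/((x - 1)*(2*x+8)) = 27/(10*(x + 4)) + 3/(10*(x - 1))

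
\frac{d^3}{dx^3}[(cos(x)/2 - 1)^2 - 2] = -sin(x) + sin(2*x)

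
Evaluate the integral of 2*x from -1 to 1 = 0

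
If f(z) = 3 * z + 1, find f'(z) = 3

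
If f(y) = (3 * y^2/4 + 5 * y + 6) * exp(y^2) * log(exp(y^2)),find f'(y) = 3*y^5*exp(y^2)/2 + 10*y^4*exp(y^2) + 15*y^3*exp(y^2) + 15*y^2*exp(y^2) + 12*y*exp(y^2)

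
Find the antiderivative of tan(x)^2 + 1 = tan(x) + C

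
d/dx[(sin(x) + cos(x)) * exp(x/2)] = (-sin(x) + 3*cos(x))*exp(x/2)/2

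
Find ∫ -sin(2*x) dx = cos(2*x)/2 + C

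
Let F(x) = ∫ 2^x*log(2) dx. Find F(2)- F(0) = 3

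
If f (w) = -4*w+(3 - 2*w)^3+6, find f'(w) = -24*w^2 + 72*w - 58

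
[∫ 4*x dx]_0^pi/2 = pi^2/2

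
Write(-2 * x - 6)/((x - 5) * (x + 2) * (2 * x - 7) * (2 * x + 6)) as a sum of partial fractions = 4/(33*(2*x - 7)) - 1/(77*(x + 2)) - 1/(21*(x - 5))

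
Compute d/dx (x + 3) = 1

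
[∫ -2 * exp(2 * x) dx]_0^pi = 1 - exp(2*pi)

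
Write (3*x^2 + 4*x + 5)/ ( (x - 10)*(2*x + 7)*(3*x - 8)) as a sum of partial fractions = -9/(22*(3*x - 8)) + 1/(9*(2*x + 7)) + 115/(198*(x - 10))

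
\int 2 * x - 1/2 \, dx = x^2 - x/2 + C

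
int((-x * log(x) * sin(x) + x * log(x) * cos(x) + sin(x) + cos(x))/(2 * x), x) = sqrt(2)*log(x)*sin(x + pi/4)/2 + C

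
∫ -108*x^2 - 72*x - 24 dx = -36*x^3 - 36*x^2 - 24*x + C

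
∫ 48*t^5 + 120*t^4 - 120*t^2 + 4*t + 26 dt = 8*t^6 + 24*t^5 - 40*t^3 + 2*t^2 + 26*t + C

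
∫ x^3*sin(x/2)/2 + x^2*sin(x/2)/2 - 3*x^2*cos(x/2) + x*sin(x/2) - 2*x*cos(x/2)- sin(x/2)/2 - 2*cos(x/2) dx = (-x^3 - x^2 - 2*x + 1)*cos(x/2) + C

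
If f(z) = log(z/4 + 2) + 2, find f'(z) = 1/(z + 8)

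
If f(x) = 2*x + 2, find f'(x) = 2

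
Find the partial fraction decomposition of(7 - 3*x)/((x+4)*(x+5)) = -22/(x + 5) + 19/(x + 4)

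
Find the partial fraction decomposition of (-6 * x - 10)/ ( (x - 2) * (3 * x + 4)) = 3/(5*(3*x + 4)) - 11/(5*(x - 2))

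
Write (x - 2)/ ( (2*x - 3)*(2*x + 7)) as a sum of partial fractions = 11/(20*(2*x + 7)) - 1/(20*(2*x - 3))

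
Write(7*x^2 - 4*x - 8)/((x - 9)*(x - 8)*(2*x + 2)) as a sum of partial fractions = 1/(60*(x + 1)) - 68/(3*(x - 8)) + 523/(20*(x - 9))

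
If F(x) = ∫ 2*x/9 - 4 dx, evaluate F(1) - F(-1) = -8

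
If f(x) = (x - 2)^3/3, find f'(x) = x^2 - 4*x + 4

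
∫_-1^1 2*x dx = 0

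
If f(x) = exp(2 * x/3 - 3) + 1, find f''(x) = 4*exp(2*x/3 - 3)/9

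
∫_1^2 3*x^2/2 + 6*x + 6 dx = 37/2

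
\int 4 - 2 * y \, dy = -y^2 + 4*y + C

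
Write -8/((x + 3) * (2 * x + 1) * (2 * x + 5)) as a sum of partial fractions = 4/(2*x + 5) - 4/(5*(2*x + 1)) - 8/(5*(x + 3))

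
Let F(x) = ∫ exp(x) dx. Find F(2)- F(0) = -1 + exp(2)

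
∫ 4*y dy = 2*y^2 + C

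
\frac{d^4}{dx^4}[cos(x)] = cos(x)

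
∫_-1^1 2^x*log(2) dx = 3/2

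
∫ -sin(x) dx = cos(x) + C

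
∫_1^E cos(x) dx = -sin(1) + sin(E)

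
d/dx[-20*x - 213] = -20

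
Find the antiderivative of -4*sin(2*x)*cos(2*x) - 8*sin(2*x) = (cos(2*x) + 2)^2 + C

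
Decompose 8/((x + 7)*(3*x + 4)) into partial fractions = 24/(17*(3*x + 4)) - 8/(17*(x + 7))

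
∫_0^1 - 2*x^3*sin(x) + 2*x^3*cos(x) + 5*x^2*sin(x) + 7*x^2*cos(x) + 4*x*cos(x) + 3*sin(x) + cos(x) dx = 1 + 4*cos(1) + 4*sin(1)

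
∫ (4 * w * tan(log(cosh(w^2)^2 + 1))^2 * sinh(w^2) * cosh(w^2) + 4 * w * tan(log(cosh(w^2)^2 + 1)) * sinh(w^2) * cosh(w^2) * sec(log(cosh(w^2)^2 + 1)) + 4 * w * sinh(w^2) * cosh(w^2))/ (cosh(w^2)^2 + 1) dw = tan(log(cosh(w^2)^2 + 1)) + sec(log(cosh(w^2)^2 + 1)) + C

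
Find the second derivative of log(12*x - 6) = -4/(4*x^2 - 4*x + 1)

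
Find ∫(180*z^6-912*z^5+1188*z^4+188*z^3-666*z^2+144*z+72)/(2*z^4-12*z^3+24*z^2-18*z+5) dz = 30*z^3 + 42*z^2 + 18*z + log((2*z^2 - 6*z + 3)^2 + 1) + C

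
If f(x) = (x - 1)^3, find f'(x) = 3*x^2 - 6*x + 3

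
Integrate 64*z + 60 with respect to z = 32*z^2 + 60*z + C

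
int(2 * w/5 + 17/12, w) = w^2/5 + 17*w/12 + C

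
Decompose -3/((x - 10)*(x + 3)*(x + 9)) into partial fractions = -1/(38*(x + 9)) + 1/(26*(x + 3)) - 3/(247*(x - 10))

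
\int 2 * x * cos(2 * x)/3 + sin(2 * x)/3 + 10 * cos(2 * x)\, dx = (x/3 + 5)*sin(2*x) + C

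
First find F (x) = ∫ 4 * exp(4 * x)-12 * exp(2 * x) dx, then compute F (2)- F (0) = -4 + (-3 + exp(4))^2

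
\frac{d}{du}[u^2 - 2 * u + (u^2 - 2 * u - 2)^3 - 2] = 6*u^5 - 30*u^4 + 24*u^3 + 48*u^2 - 22*u - 26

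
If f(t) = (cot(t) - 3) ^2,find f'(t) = 2*(3 - cos(t)/sin(t))/sin(t)^2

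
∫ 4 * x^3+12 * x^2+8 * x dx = x^4 + 4*x^3 + 4*x^2 + C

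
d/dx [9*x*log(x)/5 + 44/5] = 9*log(x)/5 + 9/5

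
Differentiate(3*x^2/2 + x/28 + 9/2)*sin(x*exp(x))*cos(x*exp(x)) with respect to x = 3*x^3*exp(x)*cos(2*x*exp(x))/2 + 43*x^2*exp(x)*cos(2*x*exp(x))/28 + 127*x*exp(x)*cos(2*x*exp(x))/28 + 3*x*sin(2*x*exp(x))/2 + 9*exp(x)*cos(2*x*exp(x))/2 + sin(2*x*exp(x))/56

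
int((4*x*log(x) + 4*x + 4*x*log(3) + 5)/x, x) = (4*x + 5)*log(3*x) + C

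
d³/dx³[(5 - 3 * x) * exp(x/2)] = -3*x*exp(x/2)/8 - 13*exp(x/2)/8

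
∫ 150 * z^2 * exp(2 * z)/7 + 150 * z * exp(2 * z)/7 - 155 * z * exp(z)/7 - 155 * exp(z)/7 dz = -5*z*exp(z)/7 + 75*(z*exp(z) - 1)^2/7 + C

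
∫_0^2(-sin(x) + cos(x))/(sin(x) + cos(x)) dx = log(cos(2) + sin(2))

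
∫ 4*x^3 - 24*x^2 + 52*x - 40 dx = x^4 - 8*x^3 + 26*x^2 - 40*x + C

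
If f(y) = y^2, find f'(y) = 2*y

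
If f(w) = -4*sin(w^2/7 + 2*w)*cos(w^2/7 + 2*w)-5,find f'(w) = -8*(w/7 + 1)*cos(2*w*(w/7 + 2))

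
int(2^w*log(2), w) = 2^w + C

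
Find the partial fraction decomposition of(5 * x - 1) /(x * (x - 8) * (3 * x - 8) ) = -111/(128*(3*x - 8)) + 39/(128*(x - 8)) - 1/(64*x)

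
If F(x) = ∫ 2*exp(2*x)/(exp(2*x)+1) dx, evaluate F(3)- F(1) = -log(1 + exp(2)) + log(1 + exp(6))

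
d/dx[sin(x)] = cos(x)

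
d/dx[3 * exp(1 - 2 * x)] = -6*exp(1 - 2*x)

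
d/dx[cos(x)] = -sin(x)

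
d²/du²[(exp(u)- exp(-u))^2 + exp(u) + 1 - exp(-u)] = (4*exp(4*u) + exp(3*u) - exp(u) + 4)*exp(-2*u)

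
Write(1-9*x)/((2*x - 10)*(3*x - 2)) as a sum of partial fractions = 15/(26*(3*x - 2)) - 22/(13*(x - 5))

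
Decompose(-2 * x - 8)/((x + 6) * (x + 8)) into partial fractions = -4/(x + 8) + 2/(x + 6)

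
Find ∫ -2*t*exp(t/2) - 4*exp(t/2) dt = -4*t*exp(t/2) + C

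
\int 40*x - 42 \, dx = 20*x^2 - 42*x + C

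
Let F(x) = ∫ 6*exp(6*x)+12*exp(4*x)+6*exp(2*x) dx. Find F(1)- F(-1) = -(exp(-2) + 1)^3 + (1 + exp(2))^3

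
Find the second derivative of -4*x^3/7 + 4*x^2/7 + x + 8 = 8/7 - 24*x/7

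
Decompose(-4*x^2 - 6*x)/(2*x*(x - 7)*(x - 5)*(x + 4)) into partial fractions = 5/(99*(x + 4)) + 13/(18*(x - 5)) - 17/(22*(x - 7))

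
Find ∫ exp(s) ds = exp(s) + C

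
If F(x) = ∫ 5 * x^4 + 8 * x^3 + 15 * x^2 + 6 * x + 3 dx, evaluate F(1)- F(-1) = 18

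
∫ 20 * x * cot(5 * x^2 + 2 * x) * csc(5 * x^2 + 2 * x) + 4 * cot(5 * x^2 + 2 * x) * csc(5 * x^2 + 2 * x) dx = -2*csc(x*(5*x + 2)) + C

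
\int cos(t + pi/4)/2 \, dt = sin(t + pi/4)/2 + C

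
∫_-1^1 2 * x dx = 0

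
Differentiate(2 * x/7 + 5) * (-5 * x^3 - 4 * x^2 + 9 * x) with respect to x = -40*x^3/7 - 549*x^2/7 - 244*x/7 + 45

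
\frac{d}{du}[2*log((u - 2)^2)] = 4/(u - 2)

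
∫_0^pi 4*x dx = 2*pi^2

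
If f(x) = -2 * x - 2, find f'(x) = -2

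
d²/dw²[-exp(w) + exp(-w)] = (1 - exp(2*w))*exp(-w)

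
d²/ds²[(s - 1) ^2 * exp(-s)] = (s^2 - 6*s + 7)*exp(-s)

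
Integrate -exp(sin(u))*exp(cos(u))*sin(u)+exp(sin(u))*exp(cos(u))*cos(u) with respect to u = exp(sqrt(2)*sin(u + pi/4)) + C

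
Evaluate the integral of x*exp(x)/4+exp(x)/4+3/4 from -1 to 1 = exp(-1)/4 + E/4 + 3/2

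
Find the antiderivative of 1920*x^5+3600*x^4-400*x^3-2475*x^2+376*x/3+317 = 320*x^6 + 720*x^5 - 100*x^4 - 825*x^3 + 188*x^2/3 + 317*x + C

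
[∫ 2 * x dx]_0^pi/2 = pi^2/4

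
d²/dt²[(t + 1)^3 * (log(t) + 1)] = (6*t^3*log(t) + 11*t^3 + 6*t^2*log(t) + 15*t^2 + 3*t - 1)/t^2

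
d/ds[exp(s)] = exp(s)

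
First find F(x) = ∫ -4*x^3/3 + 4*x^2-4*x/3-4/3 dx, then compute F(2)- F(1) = 1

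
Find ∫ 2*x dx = x^2 + C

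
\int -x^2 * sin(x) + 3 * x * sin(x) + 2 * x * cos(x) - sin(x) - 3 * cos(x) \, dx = (x^2 - 3*x + 1)*cos(x) + C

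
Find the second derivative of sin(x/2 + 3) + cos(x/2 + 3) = -sqrt(2)*sin(x/2 + pi/4 + 3)/4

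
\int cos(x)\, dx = sin(x) + C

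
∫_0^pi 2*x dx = pi^2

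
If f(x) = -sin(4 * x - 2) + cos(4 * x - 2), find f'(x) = -4*sin(4*x - 2) - 4*cos(4*x - 2)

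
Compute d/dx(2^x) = 2^x*log(2)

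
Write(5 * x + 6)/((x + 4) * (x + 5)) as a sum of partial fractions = 19/(x + 5) - 14/(x + 4)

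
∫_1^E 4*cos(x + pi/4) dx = -4*sin(pi/4 + 1) + 4*sin(pi/4 + E)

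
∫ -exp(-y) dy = exp(-y) + C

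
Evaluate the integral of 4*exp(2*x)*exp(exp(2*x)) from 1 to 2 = -2*exp(exp(2)) + 2*exp(exp(4))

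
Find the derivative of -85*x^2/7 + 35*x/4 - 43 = 35/4 - 170*x/7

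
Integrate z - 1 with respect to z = z^2/2 - z + C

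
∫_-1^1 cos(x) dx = 2*sin(1)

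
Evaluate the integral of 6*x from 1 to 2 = 9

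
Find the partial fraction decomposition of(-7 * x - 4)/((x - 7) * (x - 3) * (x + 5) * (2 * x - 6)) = -31/(1536*(x + 5)) + 81/(512*(x - 3)) + 25/(64*(x - 3)^2) - 53/(384*(x - 7))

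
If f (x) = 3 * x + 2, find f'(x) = 3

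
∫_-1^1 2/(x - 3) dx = -2*log(2)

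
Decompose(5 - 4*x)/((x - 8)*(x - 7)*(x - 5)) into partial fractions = -5/(2*(x - 5)) + 23/(2*(x - 7)) - 9/(x - 8)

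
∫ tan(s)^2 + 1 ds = tan(s) + C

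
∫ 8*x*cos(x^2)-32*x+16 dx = -16*x^2 + 16*x + 4*sin(x^2) + C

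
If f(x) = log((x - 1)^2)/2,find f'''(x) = 2/(x^3 - 3*x^2 + 3*x - 1)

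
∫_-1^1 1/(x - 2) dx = -log(3)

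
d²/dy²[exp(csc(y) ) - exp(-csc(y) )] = (-exp(2/sin(y)) - exp(2/sin(y))/sin(y) + 2*exp(2/sin(y))/sin(y)^2 + exp(2/sin(y))/sin(y)^3 - 1 + 1/sin(y) + 2/sin(y)^2 - 1/sin(y)^3)*exp(-csc(y))/sin(y)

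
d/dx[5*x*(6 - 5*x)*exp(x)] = -25*x^2*exp(x) - 20*x*exp(x) + 30*exp(x)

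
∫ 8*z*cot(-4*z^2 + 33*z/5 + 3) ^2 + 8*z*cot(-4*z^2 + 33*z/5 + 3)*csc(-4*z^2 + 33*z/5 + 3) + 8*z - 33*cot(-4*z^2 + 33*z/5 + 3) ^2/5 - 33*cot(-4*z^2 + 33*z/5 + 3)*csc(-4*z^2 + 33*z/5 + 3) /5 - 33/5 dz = cot(-4*z^2 + 33*z/5 + 3) + csc(-4*z^2 + 33*z/5 + 3) + C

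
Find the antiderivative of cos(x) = sin(x) + C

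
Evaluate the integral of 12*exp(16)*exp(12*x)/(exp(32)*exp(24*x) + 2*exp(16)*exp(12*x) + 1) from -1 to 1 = -exp(4)/(1 + exp(4)) + exp(28)/(1 + exp(28))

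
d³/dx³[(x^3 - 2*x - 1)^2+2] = 120*x^3 - 96*x - 12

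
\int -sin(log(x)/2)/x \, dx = 2*cos(log(x)/2) + C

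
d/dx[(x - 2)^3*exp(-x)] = (-x^3 + 9*x^2 - 24*x + 20)*exp(-x)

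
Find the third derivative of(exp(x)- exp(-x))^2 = (8*exp(4*x) - 8)*exp(-2*x)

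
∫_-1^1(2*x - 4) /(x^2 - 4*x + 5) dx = -log(20) + log(4)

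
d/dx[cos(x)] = -sin(x)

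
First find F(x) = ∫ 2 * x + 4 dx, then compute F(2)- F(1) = 7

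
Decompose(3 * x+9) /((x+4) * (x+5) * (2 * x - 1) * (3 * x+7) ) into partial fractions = -27/(340*(3*x + 7)) + 28/(561*(2*x - 1)) + 3/(44*(x + 5)) - 1/(15*(x + 4))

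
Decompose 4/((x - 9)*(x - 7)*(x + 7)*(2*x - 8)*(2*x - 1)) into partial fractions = -32/(23205*(2*x - 1)) + 1/(18480*(x + 7)) + 2/(1155*(x - 4)) - 1/(546*(x - 7)) + 1/(1360*(x - 9))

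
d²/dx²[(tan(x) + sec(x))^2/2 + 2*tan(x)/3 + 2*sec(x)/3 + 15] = (23*sin(x) + 8*sin(2*x)/3 - sin(3*x) + 10*cos(x)/3 + 6*cos(2*x)*tan(x)^2 - 2*cos(2*x) - 2*cos(3*x)/3 + 6*tan(x)^2 + 10)/(cos(2*x) + 1)^2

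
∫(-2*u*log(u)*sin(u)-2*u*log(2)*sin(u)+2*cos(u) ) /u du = 2*log(2*u)*cos(u) + C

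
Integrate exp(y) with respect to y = exp(y) + C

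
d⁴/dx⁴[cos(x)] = cos(x)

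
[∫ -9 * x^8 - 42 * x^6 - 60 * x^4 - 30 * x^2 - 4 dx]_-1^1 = -66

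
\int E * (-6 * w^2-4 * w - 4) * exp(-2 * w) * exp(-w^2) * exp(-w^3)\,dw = 2*exp(-w^3 - w^2 - 2*w + 1) + C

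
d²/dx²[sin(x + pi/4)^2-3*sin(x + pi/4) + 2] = -2*sin(2*x) + 3*sin(x + pi/4)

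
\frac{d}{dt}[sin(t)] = cos(t)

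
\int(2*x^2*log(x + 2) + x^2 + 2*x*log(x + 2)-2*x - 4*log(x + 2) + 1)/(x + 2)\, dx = (x - 1)^2*log(x + 2) + C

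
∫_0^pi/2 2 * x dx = pi^2/4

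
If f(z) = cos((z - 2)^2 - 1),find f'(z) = 2*(2 - z)*sin(z^2 - 4*z + 3)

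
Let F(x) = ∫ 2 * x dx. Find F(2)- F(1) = 3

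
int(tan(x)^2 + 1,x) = tan(x) + C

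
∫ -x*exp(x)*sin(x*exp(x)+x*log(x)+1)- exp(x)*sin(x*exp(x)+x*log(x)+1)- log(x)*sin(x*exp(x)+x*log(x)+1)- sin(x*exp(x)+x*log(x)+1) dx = cos(x*exp(x) + x*log(x) + 1) + C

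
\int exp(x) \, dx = exp(x) + C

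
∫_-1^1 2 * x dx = 0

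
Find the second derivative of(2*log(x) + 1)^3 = (-24*log(x)^2 + 24*log(x) + 18)/x^2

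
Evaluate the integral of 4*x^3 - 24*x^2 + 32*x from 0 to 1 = 9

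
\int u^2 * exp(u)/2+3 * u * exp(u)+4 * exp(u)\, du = (u + 2)^2*exp(u)/2 + C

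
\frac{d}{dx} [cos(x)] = -sin(x)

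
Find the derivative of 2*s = 2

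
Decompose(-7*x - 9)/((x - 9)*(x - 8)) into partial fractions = 65/(x - 8) - 72/(x - 9)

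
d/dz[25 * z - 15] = 25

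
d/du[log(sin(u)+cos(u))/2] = 1/(2*tan(u + pi/4))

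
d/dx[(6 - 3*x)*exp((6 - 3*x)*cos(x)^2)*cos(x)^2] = (-18*x^2*sin(x)*cos(x)^3 + 72*x*sin(x)*cos(x)^3 + 3*x*sin(2*x) + 9*x*cos(x)^4 - 72*sin(x)*cos(x)^3 - 6*sin(2*x) - 18*cos(x)^4 - 3*cos(x)^2)*exp(3*(2 - x)*cos(x)^2)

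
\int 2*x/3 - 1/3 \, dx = x^2/3 - x/3 + C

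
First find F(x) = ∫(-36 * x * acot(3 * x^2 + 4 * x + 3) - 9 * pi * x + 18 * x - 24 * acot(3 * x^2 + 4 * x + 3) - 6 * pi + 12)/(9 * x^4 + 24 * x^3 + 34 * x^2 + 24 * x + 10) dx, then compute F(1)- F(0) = -3*(acot(3) + pi/4)^2 - 3*acot(10) + 3*acot(3) + 3*(acot(10) + pi/4)^2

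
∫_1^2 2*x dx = 3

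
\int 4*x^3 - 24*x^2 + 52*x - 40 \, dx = x^4 - 8*x^3 + 26*x^2 - 40*x + C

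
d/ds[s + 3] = 1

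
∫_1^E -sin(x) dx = cos(E) - cos(1)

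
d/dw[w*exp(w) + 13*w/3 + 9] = w*exp(w) + exp(w) + 13/3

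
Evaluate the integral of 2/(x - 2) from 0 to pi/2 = log((-2 + pi/2)^2) - log(4)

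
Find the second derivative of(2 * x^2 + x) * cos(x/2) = -x^2*cos(x/2)/2 - 4*x*sin(x/2) - x*cos(x/2)/4 - sin(x/2) + 4*cos(x/2)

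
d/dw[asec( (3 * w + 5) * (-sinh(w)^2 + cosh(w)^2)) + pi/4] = sqrt(3)/(sqrt((3*w^2 + 10*w + 8)/(9*w^2 + 30*w + 25))*(3*w + 5)^2)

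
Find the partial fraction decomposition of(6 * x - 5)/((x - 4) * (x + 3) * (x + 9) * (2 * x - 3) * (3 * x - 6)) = 64/(2835*(2*x - 3)) - 59/(54054*(x + 9)) + 23/(5670*(x + 3)) - 7/(330*(x - 2)) + 19/(2730*(x - 4))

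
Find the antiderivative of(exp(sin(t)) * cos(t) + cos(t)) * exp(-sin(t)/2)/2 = 2*sinh(sin(t)/2) + C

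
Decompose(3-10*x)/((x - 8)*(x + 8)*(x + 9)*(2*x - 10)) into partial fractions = -93/(476*(x + 9)) + 83/(416*(x + 8)) + 47/(1092*(x - 5)) - 77/(1632*(x - 8))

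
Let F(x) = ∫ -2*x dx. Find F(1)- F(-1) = 0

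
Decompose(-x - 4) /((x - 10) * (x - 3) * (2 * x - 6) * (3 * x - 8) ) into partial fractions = 45/(11*(3*x - 8)) - 19/(14*(x - 3)) + 1/(2*(x - 3)^2) - 1/(154*(x - 10))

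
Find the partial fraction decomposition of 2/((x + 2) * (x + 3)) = -2/(x + 3) + 2/(x + 2)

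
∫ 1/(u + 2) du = log(u + 2) + C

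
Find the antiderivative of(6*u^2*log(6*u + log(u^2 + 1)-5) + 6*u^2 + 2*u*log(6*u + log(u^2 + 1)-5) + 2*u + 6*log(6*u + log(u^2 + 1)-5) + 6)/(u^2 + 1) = (6*u + log(u^2 + 1) - 5)*log(6*u + log(u^2 + 1) - 5) + C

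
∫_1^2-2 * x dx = -3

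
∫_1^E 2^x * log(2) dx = -2 + 2^E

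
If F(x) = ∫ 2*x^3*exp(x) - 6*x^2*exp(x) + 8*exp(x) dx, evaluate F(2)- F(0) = 16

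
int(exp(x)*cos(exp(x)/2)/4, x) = sin(exp(x)/2)/2 + C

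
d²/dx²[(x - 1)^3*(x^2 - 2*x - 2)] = 20*x^3 - 60*x^2 + 42*x - 2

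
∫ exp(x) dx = exp(x) + C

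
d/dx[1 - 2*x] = -2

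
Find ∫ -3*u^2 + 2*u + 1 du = -u^3 + u^2 + u + C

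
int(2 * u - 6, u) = u^2 - 6*u + C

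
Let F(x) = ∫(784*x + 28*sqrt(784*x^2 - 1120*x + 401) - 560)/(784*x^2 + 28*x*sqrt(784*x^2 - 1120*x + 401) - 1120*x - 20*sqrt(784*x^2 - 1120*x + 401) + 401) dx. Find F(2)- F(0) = -log(-20 + sqrt(401)) + log(36 + sqrt(1297))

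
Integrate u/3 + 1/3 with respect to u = u^2/6 + u/3 + C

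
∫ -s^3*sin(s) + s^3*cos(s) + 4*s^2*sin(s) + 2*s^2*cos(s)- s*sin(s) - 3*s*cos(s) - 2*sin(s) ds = sqrt(2)*(s^3 - s^2 - s + 1)*sin(s + pi/4) + C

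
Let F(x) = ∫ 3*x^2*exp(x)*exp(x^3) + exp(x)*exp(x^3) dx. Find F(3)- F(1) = -exp(2) + exp(30)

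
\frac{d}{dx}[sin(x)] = cos(x)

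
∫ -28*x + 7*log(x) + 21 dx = 7*x*(-2*x + log(x) + 2) + C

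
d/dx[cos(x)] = -sin(x)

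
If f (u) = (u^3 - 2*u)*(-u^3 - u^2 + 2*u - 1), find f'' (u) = -30*u^4 - 20*u^3 + 48*u^2 + 6*u - 8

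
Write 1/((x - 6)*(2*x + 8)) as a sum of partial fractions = -1/(20*(x + 4)) + 1/(20*(x - 6))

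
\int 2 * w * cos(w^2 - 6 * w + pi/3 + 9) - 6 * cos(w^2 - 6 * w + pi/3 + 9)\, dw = sin((w - 3)^2 + pi/3) + C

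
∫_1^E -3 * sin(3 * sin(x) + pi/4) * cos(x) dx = cos(pi/4 + 3*sin(E)) - cos(pi/4 + 3*sin(1))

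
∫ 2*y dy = y^2 + C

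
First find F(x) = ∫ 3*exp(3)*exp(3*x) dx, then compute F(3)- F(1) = -exp(6) + exp(12)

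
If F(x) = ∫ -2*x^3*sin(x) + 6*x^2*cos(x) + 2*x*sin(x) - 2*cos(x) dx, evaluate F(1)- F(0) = 0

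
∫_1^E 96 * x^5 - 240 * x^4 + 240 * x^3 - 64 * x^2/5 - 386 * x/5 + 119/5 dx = -374/15 - 4*exp(3)/15 - E/5 + 2*exp(2)/5 + (-4*exp(3) - 3*E - 4 + 6*exp(2))^2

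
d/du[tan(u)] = cos(u)^(-2)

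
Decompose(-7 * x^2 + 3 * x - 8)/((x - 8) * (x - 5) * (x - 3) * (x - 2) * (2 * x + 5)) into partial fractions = -316/(10395*(2*x + 5)) + 5/(27*(x - 2)) - 31/(55*(x - 3)) + 28/(45*(x - 5)) - 8/(35*(x - 8))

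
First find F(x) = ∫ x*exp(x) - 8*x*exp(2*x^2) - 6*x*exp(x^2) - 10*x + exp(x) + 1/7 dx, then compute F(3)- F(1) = -2*exp(18) - 3*exp(9) - 278/7 + 2*E + 2*exp(2) + 3*exp(3)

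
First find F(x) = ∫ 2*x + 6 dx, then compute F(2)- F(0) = 16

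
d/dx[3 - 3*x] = -3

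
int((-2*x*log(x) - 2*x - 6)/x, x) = -2*(x + 3)*log(x) + C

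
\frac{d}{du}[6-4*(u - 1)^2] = 8 - 8*u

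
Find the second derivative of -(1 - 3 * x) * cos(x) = -3*x*cos(x) - 6*sin(x) + cos(x)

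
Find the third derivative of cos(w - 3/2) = sin(w - 3/2)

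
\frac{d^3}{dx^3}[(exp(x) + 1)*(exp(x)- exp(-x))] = (8*exp(3*x) + exp(2*x) + 1)*exp(-x)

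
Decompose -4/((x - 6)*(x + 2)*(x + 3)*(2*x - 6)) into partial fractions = 1/(27*(x + 3)) - 1/(20*(x + 2)) + 1/(45*(x - 3)) - 1/(108*(x - 6))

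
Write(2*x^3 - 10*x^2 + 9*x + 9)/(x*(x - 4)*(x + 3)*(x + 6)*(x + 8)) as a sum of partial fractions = -1727/(960*(x + 8)) + 93/(40*(x + 6)) - 18/(35*(x + 3)) + 13/(3360*(x - 4)) - 1/(64*x)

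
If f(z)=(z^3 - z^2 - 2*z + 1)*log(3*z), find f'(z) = (3*z^3*log(z) + z^3 + 3*z^3*log(3) - 2*z^2*log(z) - 2*z^2*log(3) - z^2 - 2*z*log(z) - 2*z*log(3) - 2*z + 1)/z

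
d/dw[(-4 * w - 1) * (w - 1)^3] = -16*w^3 + 33*w^2 - 18*w + 1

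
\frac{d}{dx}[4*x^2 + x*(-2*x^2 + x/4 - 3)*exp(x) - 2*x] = -2*x^3*exp(x) - 23*x^2*exp(x)/4 - 5*x*exp(x)/2 + 8*x - 3*exp(x) - 2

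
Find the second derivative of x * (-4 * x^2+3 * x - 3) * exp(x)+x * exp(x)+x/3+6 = -4*x^3*exp(x) - 21*x^2*exp(x) - 14*x*exp(x) + 2*exp(x)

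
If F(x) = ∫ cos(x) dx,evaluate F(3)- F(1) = -sin(1) + sin(3)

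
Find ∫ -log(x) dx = x*(1 - log(x)) + C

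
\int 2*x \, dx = x^2 + C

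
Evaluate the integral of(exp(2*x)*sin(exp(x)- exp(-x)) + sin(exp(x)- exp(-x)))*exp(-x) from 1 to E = cos(E - exp(-1)) - cos(-exp(E) + exp(-E))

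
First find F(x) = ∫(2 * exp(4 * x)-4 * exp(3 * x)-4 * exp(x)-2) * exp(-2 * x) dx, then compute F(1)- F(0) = -4 + (-2 - exp(-1) + E)^2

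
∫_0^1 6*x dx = 3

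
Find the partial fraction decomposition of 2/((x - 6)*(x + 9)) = -2/(15*(x + 9)) + 2/(15*(x - 6))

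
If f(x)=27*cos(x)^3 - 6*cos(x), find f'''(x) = -729*sin(x)^3 + 561*sin(x)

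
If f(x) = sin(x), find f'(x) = cos(x)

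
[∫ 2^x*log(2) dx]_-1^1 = 3/2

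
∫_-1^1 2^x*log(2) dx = 3/2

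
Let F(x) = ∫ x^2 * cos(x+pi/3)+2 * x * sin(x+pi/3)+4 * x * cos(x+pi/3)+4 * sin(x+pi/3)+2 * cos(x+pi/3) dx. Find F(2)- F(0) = -sqrt(3) + 14*sin(pi/3 + 2)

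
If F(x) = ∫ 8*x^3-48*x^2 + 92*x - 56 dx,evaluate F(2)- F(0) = -24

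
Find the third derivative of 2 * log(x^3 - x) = (12*x^6 + 12*x^4 + 12*x^2 - 4)/(x^9 - 3*x^7 + 3*x^5 - x^3)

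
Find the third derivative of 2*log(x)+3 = 4/x^3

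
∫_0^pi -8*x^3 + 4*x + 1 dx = -pi*(-2*pi - 1 + 2*pi^3)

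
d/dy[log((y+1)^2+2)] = (2*y + 2)/(y^2 + 2*y + 3)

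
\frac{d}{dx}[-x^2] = -2*x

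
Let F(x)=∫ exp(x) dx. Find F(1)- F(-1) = E - exp(-1)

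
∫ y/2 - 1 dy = y^2/4 - y + C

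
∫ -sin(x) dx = cos(x) + C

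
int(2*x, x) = x^2 + C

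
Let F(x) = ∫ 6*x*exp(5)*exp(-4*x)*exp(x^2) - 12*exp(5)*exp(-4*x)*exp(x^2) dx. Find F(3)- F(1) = 0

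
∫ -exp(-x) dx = exp(-x) + C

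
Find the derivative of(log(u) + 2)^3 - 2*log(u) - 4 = (3*log(u)^2 + 12*log(u) + 10)/u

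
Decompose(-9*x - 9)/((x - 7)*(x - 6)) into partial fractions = 63/(x - 6) - 72/(x - 7)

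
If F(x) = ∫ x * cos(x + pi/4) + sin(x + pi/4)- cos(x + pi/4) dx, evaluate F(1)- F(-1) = 2*cos(pi/4 + 1)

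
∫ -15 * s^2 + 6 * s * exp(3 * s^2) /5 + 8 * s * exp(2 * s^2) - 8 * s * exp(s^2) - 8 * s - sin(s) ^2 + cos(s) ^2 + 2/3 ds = -5*s^3 - 4*s^2 + 2*s/3 + exp(3*s^2)/5 + 2*exp(2*s^2) - 4*exp(s^2) + sin(2*s)/2 + C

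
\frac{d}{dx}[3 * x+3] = 3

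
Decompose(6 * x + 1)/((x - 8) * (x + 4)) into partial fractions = 23/(12*(x + 4)) + 49/(12*(x - 8))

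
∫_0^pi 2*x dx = pi^2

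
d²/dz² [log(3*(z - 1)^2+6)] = (-2*z^2 + 4*z + 2)/(z^4 - 4*z^3 + 10*z^2 - 12*z + 9)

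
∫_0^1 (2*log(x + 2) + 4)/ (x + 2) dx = -(log(2) + 2)^2 + (log(3) + 2)^2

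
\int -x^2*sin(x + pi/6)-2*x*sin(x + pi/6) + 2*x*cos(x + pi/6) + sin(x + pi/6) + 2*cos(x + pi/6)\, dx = ((x + 1)^2 - 2)*cos(x + pi/6) + C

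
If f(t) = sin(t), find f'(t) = cos(t)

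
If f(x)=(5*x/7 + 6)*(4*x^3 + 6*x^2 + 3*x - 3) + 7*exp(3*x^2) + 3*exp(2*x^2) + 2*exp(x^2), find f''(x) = 252*x^2*exp(3*x^2) + 48*x^2*exp(2*x^2) + 8*x^2*exp(x^2) + 240*x^2/7 + 1188*x/7 + 42*exp(3*x^2) + 12*exp(2*x^2) + 4*exp(x^2) + 534/7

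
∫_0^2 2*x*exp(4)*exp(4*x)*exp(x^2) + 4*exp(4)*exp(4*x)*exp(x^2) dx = -exp(4) + exp(16)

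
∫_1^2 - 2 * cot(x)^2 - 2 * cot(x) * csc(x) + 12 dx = -2*csc(1) - 2*cot(1) + 2*cot(2) + 2*csc(2) + 14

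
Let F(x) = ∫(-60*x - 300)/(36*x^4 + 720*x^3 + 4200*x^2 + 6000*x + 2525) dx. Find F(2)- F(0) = -acot(10) + acot(194/5)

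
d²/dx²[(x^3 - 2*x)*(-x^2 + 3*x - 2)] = -20*x^3 + 36*x^2 - 12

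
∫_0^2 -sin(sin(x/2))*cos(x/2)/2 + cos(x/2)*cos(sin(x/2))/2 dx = -1 + cos(sin(1)) + sin(sin(1))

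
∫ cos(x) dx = sin(x) + C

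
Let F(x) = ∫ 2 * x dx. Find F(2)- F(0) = 4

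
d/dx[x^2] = 2*x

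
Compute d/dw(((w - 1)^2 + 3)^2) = 4*w^3 - 12*w^2 + 24*w - 16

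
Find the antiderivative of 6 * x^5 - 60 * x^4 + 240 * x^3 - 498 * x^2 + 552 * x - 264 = x^6 - 12*x^5 + 60*x^4 - 166*x^3 + 276*x^2 - 264*x + C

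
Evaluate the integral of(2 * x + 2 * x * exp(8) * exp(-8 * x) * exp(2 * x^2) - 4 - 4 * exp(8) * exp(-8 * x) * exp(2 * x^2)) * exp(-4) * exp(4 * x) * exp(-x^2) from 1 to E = -E - exp(-(-2 + E)^2) + exp(-1) + exp((-2 + E)^2)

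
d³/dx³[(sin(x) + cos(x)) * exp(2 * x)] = (-9*sin(x) + 13*cos(x))*exp(2*x)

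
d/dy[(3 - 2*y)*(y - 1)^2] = -6*y^2 + 14*y - 8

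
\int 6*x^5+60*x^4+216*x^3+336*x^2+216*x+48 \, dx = x^6 + 12*x^5 + 54*x^4 + 112*x^3 + 108*x^2 + 48*x + C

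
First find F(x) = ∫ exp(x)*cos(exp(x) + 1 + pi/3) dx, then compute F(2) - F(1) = sin(1 + pi/3 + exp(2)) - sin(1 + pi/3 + E)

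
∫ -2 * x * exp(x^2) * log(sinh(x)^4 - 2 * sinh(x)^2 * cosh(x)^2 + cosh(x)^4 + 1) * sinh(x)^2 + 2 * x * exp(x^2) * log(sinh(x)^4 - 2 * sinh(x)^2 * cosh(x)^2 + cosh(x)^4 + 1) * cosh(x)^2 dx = exp(x^2)*log(2) + C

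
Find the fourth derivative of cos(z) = cos(z)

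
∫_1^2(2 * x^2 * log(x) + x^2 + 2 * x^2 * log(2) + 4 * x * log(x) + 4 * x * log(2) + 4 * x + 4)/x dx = 23*log(2)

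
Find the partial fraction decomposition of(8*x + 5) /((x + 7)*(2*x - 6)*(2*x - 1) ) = -6/(25*(2*x - 1)) - 17/(100*(x + 7)) + 29/(100*(x - 3))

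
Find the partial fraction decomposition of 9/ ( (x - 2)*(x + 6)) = -9/(8*(x + 6)) + 9/(8*(x - 2))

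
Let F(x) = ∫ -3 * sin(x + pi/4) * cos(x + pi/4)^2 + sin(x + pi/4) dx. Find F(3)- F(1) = cos(pi/4 + 3)^3 + cos(pi/4 + 1) - cos(pi/4 + 1)^3 - cos(pi/4 + 3)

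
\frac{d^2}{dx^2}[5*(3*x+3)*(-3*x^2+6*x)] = 90 - 270*x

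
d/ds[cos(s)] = -sin(s)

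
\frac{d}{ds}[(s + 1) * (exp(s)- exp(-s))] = (s*exp(2*s) + s + 2*exp(2*s))*exp(-s)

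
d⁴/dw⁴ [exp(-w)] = exp(-w)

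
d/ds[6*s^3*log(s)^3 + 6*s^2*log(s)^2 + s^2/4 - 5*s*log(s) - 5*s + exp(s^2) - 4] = 18*s^2*log(s)^3 + 18*s^2*log(s)^2 + 2*s*exp(s^2) + 12*s*log(s)^2 + 12*s*log(s) + s/2 - 5*log(s) - 10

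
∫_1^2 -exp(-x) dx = -exp(-1) + exp(-2)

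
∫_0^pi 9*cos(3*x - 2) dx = 6*sin(2)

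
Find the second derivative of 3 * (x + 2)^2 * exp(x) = 3*x^2*exp(x) + 24*x*exp(x) + 42*exp(x)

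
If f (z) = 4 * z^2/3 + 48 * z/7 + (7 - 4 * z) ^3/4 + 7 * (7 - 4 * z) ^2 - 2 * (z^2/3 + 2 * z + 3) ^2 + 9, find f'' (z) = -8*z^2/3 - 112*z + 1112/3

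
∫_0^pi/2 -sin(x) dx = -1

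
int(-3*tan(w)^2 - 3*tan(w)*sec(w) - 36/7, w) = -15*w/7 - 3*tan(w) - 3/cos(w) + C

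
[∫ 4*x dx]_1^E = -2 + 2*exp(2)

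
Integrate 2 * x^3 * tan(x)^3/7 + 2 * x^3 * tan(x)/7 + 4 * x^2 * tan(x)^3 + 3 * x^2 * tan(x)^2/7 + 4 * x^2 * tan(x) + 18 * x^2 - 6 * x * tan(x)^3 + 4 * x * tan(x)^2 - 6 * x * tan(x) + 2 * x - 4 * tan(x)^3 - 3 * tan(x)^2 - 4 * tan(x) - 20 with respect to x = -(2*x + 3)*(-3*x^2 + 4*x + 4) + (x^3/7 + 2*x^2 - 3*x - 2)*tan(x)^2 + C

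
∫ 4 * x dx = 2*x^2 + C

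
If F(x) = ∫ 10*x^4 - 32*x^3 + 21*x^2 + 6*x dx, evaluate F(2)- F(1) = 0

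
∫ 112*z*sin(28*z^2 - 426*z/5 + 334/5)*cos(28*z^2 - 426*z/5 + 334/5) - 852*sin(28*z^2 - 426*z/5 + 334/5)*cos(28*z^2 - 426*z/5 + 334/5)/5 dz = sin(28*z^2 - 426*z/5 + 334/5)^2 + C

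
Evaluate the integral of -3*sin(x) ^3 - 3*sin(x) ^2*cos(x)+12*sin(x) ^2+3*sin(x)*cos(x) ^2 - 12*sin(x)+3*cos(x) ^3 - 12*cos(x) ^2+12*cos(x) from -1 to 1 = (-2 + cos(1) + sin(1))^3 - (-2 - sin(1) + cos(1))^3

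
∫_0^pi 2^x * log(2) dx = -1 + 2^pi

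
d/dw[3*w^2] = 6*w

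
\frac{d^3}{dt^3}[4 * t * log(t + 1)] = (-4*t - 12)/(t^3 + 3*t^2 + 3*t + 1)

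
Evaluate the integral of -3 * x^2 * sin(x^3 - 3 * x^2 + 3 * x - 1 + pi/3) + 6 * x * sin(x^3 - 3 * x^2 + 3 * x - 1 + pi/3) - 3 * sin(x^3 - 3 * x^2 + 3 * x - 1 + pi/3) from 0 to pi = -sin(pi/6 + 1) + cos(pi/3 + (-1 + pi)^3)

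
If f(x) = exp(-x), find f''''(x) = exp(-x)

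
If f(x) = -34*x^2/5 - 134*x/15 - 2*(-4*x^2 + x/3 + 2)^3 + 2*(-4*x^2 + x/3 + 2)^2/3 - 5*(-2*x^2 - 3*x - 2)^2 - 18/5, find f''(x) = 3840*x^4 - 640*x^3 - 2384*x^2 - 1612*x/9 - 2086/135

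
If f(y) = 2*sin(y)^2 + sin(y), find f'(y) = (4*sin(y) + 1)*cos(y)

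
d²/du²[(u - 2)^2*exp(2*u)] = 4*u^2*exp(2*u) - 8*u*exp(2*u) + 2*exp(2*u)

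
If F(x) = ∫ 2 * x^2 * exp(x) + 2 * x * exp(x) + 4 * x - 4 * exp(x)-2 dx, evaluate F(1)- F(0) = 2 - 2*E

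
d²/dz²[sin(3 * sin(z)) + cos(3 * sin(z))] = -3*sqrt(2)*(sin(z)*cos(3*sin(z) + pi/4) + 3*sin(3*sin(z) + pi/4)*cos(z)^2)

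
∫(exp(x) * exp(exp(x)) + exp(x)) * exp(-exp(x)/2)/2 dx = 2*sinh(exp(x)/2) + C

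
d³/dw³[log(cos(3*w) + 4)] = (378*sin(3*w) - 54*sin(6*w))/(cos(3*w) + 4)^3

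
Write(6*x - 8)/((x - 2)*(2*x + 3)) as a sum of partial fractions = 34/(7*(2*x + 3)) + 4/(7*(x - 2))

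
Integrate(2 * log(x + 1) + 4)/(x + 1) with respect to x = (log(x + 1) + 2)^2 + C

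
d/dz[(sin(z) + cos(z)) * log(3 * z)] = sqrt(2)*(z*log(z)*cos(z + pi/4) + z*log(3)*cos(z + pi/4) + sin(z + pi/4))/z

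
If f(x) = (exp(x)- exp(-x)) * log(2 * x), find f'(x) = (x*exp(2*x)*log(x) + x*exp(2*x)*log(2) + x*log(x) + x*log(2) + exp(2*x) - 1)*exp(-x)/x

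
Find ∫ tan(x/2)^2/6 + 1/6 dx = tan(x/2)/3 + C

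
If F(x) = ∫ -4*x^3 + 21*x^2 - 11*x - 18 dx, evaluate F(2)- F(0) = -18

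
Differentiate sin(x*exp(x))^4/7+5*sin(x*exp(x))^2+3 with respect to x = 2*(2*x*sin(x*exp(x))^2/7 + 5*x + 2*sin(x*exp(x))^2/7 + 5)*exp(x)*sin(x*exp(x))*cos(x*exp(x))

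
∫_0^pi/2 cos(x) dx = 1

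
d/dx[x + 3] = 1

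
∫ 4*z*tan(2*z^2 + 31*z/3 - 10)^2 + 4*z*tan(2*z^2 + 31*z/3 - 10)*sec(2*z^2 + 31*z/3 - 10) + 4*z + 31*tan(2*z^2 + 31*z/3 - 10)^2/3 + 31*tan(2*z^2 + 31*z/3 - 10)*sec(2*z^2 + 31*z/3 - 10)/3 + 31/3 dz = tan((z + 6)*(6*z - 5)/3) + sec((z + 6)*(6*z - 5)/3) + C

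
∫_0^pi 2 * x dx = pi^2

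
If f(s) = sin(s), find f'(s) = cos(s)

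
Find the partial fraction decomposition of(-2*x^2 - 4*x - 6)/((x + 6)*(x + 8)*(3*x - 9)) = -17/(11*(x + 8)) + 1/(x + 6) - 4/(33*(x - 3))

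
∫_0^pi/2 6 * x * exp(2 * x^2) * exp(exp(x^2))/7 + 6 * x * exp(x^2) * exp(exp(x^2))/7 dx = -3*E/7 + 3*exp(pi^2/4 + exp(pi^2/4))/7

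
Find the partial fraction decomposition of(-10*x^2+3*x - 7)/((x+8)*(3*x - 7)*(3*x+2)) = 11/(54*(3*x + 2)) - 490/(837*(3*x - 7)) - 61/(62*(x + 8))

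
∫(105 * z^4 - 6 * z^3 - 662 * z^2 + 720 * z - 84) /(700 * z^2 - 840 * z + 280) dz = z*(7*z^2 + 12*z - 112)/140 - acot(5*z - 3) + C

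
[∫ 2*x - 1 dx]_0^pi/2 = -3*pi/2 - 1 + (1 + pi/2)^2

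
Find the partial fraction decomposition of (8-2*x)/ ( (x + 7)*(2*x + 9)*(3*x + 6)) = -68/(75*(2*x + 9)) + 22/(75*(x + 7)) + 4/(25*(x + 2))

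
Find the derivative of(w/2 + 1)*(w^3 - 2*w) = 2*w^3 + 3*w^2 - 2*w - 2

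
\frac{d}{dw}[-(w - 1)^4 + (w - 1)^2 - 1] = -4*w^3 + 12*w^2 - 10*w + 2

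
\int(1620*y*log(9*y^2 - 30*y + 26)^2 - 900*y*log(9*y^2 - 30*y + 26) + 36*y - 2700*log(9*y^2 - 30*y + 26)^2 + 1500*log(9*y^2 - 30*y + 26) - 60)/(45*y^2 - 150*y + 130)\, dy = (30*log((3*y - 5)^2 + 1)^2 - 25*log((3*y - 5)^2 + 1) + 2)*log((3*y - 5)^2 + 1)/5 + C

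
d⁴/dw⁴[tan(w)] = 24*tan(w)^5 + 40*tan(w)^3 + 16*tan(w)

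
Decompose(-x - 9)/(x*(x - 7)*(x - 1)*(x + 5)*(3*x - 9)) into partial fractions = -1/(2160*(x + 5)) - 5/(108*(x - 1)) + 1/(48*(x - 3)) - 1/(378*(x - 7)) + 1/(35*x)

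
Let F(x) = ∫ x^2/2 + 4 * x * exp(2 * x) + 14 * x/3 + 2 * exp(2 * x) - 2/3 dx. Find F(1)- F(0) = 11/6 + 2*exp(2)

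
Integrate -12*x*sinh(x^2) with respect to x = -6*cosh(x^2) + C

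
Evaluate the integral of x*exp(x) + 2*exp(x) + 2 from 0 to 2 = 3 + 3*exp(2)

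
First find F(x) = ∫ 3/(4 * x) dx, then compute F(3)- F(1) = 3*log(3)/4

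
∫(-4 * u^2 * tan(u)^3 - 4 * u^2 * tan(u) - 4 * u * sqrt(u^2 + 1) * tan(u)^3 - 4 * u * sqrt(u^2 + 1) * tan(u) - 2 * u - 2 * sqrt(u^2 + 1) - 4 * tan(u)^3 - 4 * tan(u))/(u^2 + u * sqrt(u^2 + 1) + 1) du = -2*log(u + sqrt(u^2 + 1)) - 2*tan(u)^2 + C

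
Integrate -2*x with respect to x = -x^2 + C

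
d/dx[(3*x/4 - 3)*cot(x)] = -3*x/(4*sin(x)^2) + 3/(4*tan(x)) + 3/sin(x)^2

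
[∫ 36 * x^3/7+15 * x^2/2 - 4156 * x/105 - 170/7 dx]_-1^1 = -305/7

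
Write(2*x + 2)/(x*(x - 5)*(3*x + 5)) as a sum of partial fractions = -3/(25*(3*x + 5)) + 3/(25*(x - 5)) - 2/(25*x)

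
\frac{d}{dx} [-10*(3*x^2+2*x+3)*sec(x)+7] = -10*(3*x^2*sin(x)/cos(x) + 2*x*sin(x)/cos(x) + 6*x + 3*sin(x)/cos(x) + 2)/cos(x)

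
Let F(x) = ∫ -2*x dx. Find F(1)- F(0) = -1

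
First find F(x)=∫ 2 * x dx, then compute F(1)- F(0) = 1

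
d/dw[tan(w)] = cos(w)^(-2)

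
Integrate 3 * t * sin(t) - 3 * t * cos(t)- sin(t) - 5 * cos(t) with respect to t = -sqrt(2)*(3*t + 2)*sin(t + pi/4) + C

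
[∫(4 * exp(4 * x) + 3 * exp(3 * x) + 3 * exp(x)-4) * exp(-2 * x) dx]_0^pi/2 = -3*exp(-pi/2) + 3*exp(pi/2) + 2*(-exp(-pi/2) + exp(pi/2))^2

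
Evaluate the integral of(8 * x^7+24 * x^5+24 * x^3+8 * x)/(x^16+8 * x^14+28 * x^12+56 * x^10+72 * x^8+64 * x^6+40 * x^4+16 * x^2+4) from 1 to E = -16/17 + (1 + exp(2))^4/(1 + (1 + exp(2))^4)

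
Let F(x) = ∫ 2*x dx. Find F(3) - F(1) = 8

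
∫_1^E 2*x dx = -1 + exp(2)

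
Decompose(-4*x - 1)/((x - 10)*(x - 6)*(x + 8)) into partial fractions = 31/(252*(x + 8)) + 25/(56*(x - 6)) - 41/(72*(x - 10))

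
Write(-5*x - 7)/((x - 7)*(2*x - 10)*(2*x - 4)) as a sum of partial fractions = -17/(60*(x - 2)) + 4/(3*(x - 5)) - 21/(20*(x - 7))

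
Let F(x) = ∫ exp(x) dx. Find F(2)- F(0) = -1 + exp(2)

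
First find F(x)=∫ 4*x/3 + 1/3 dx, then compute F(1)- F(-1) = 2/3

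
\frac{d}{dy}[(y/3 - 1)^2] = 2*y/9 - 2/3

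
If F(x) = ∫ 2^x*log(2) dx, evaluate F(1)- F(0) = 1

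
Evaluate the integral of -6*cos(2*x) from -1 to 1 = -6*sin(2)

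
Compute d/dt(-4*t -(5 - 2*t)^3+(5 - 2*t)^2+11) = 24*t^2 - 112*t + 126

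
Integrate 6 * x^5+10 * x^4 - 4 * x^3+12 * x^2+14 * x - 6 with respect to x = x^6 + 2*x^5 - x^4 + 4*x^3 + 7*x^2 - 6*x + C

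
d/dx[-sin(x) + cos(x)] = -sin(x) - cos(x)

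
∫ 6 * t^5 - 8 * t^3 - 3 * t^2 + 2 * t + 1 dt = t^6 - 2*t^4 - t^3 + t^2 + t + C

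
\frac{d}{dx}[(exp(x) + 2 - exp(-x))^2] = (2*exp(4*x) + 4*exp(3*x) + 4*exp(x) - 2)*exp(-2*x)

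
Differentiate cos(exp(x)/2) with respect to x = -exp(x)*sin(exp(x)/2)/2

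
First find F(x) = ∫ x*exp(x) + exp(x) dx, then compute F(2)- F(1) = -E + 2*exp(2)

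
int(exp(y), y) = exp(y) + C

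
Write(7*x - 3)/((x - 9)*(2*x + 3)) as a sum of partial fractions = 9/(7*(2*x + 3)) + 20/(7*(x - 9))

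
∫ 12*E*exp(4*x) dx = 3*exp(4*x + 1) + C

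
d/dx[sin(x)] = cos(x)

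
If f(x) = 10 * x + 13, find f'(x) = 10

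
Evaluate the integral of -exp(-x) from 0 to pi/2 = -1 + exp(-pi/2)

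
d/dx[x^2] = 2*x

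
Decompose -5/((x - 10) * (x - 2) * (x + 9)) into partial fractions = -5/(209*(x + 9)) + 5/(88*(x - 2)) - 5/(152*(x - 10))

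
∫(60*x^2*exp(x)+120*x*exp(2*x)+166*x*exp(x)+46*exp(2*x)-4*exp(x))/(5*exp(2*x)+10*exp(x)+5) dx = (12*x^2 + 46*x/5 - 10)*exp(x)/(exp(x) + 1) + C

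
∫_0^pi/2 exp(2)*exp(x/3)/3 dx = -exp(2) + exp(pi/6 + 2)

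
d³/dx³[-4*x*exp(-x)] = (4*x - 12)*exp(-x)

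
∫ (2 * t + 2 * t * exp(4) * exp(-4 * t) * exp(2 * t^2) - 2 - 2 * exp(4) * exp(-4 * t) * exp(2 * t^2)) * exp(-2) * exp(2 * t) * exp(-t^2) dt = 2*sinh(t^2 - 2*t + 2) + C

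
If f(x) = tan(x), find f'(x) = cos(x)^(-2)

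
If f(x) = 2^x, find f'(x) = 2^x*log(2)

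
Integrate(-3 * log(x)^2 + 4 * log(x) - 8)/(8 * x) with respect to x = (-log(x)^2 + 2*log(x) - 8)*log(x)/8 + C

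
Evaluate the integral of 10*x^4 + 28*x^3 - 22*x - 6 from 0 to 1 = -8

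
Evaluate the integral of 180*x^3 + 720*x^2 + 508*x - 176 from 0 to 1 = 363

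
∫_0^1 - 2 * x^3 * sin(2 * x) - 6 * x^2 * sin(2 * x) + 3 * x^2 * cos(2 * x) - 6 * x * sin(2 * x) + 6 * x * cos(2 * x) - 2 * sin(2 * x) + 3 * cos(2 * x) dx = 8*cos(2) - 1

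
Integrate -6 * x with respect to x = -3*x^2 + C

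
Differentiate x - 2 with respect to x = 1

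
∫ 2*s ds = s^2 + C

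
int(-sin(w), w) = cos(w) + C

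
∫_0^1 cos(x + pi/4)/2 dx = -sqrt(2)/4 + sin(pi/4 + 1)/2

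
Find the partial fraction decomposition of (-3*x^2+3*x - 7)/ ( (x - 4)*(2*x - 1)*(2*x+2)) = 25/(42*(2*x - 1)) - 13/(30*(x + 1)) - 43/(70*(x - 4))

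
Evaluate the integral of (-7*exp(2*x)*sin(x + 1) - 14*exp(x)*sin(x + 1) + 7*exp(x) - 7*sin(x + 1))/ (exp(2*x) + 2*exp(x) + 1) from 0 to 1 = -7*cos(1) - 7/2 + 7*cos(2) + 7*E/(1 + E)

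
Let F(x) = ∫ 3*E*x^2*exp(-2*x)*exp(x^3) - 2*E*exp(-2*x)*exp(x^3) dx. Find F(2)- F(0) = -E + exp(5)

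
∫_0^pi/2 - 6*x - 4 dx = (2 - 3*pi/2)*(pi/2 + 2) - 4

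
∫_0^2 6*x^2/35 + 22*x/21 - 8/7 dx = 4/15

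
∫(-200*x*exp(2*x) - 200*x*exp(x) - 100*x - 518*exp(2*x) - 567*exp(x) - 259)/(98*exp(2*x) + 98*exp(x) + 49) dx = -50*x^2/49 - 37*x/7 + acot(exp(x)/(exp(x) + 1)) + C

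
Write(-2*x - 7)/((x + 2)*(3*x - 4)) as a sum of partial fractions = -29/(10*(3*x - 4)) + 3/(10*(x + 2))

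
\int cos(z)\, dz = sin(z) + C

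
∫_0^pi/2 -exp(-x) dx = -1 + exp(-pi/2)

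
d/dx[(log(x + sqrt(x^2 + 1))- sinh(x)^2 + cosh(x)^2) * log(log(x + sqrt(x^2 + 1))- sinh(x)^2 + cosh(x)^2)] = (x*log(log(x + sqrt(x^2 + 1)) + 1) + x + sqrt(x^2 + 1)*log(log(x + sqrt(x^2 + 1)) + 1) + sqrt(x^2 + 1))/(x^2 + x*sqrt(x^2 + 1) + 1)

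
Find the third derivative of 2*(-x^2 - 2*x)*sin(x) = 2*x^2*cos(x) + 12*x*sin(x) + 4*x*cos(x) + 12*sin(x) - 12*cos(x)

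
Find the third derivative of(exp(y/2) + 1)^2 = exp(y/2)/4 + exp(y)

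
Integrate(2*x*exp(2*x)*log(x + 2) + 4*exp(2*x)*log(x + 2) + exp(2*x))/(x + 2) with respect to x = exp(2*x)*log(x + 2) + C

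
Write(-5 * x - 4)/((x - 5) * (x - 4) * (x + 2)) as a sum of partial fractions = 1/(7*(x + 2)) + 4/(x - 4) - 29/(7*(x - 5))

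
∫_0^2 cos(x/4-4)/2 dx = 2*sin(4) - 2*sin(7/2)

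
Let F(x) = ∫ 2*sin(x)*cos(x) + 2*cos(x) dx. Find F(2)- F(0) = -1 + (sin(2) + 1)^2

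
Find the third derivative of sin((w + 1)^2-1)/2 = -4*w^3*cos(w*(w + 2)) - 12*w^2*cos(w*(w + 2)) - 6*w*sin(w*(w + 2)) - 12*w*cos(w*(w + 2)) - 6*sin(w*(w + 2)) - 4*cos(w*(w + 2))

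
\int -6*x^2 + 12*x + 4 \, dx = -2*x^3 + 6*x^2 + 4*x + C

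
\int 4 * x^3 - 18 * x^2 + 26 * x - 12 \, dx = x^4 - 6*x^3 + 13*x^2 - 12*x + C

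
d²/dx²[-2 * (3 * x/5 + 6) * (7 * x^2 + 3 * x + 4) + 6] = -252*x/5 - 876/5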